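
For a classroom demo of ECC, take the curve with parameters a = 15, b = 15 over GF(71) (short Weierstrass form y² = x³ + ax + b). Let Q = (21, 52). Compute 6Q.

(60, 62)

Repeated addition: build up to 6Q.
2Q: tangent at (21, 52): λ = (3·21² + 15)/(2·52) ≡ 60/33. 33⁻¹ ≡ 28 (mod 71), so λ ≡ 60·28 ≡ 47.
  x = λ² - 21 - 21 = 2209 - 42 ≡ 37; y = λ·(21 - 37) - 52 ≡ 48. → (37, 48)
3Q: (37, 48) + (21, 52). λ = (52 - 48)/(21 - 37) ≡ 4/55 mod 71. 55⁻¹ ≡ 31 (mod 71), so λ ≡ 53.
  x = λ² - 37 - 21 = 2809 - 58 ≡ 53; y = λ·(37 - 53) - 48 ≡ 27. → (53, 27)
4Q: (53, 27) + (21, 52). λ = (52 - 27)/(21 - 53) ≡ 25/39 mod 71. 39⁻¹ ≡ 51 (mod 71) since 39·51 = 1989 ≡ 1, so λ ≡ 68.
  x = λ² - 53 - 21 = 4624 - 74 ≡ 6; y = λ·(53 - 6) - 27 ≡ 45. → (6, 45)
5Q: (6, 45) + (21, 52). λ = (52 - 45)/(21 - 6) ≡ 7/15 mod 71. 15⁻¹ ≡ 19 (mod 71), so λ ≡ 62.
  x = λ² - 6 - 21 = 3844 - 27 ≡ 54; y = λ·(6 - 54) - 45 ≡ 32. → (54, 32)
6Q: (54, 32) + (21, 52). λ = (52 - 32)/(21 - 54) ≡ 20/38 mod 71. 38⁻¹ ≡ 43 (mod 71) since 38·43 = 1634 ≡ 1, so λ ≡ 8.
  x = λ² - 54 - 21 = 64 - 75 ≡ 60; y = λ·(54 - 60) - 32 ≡ 62. → (60, 62)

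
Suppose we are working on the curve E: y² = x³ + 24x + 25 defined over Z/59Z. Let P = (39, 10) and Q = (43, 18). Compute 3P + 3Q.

First 3P:
Repeated addition: build up to 3P.
2P: tangent at (39, 10): λ = (3·39² + 24)/(2·10) ≡ 44/20. 20⁻¹ ≡ 3 (mod 59) since 20·3 = 60 ≡ 1, so λ ≡ 44·3 ≡ 14.
  x = λ² - 39 - 39 = 196 - 78 ≡ 0; y = λ·(39 - 0) - 10 ≡ 5. → (0, 5)
3P: (0, 5) + (39, 10). λ = (10 - 5)/(39 - 0) ≡ 5/39 mod 59. 39⁻¹ ≡ 56 (mod 59), so λ ≡ 44.
  x = λ² - 0 - 39 = 1936 - 39 ≡ 9; y = λ·(0 - 9) - 5 ≡ 12. → (9, 12)
3P = (9, 12).
Next 3Q:
Repeated addition: build up to 3Q.
2Q: tangent at (43, 18): λ = (3·43² + 24)/(2·18) ≡ 25/36. 36⁻¹ ≡ 41 (mod 59), so λ ≡ 25·41 ≡ 22.
  x = λ² - 43 - 43 = 484 - 86 ≡ 44; y = λ·(43 - 44) - 18 ≡ 19. → (44, 19)
3Q: (44, 19) + (43, 18). λ = (18 - 19)/(43 - 44) ≡ 58/58 mod 59. 58⁻¹ ≡ 58 (mod 59), so λ ≡ 1.
  x = λ² - 44 - 43 = 1 - 87 ≡ 32; y = λ·(44 - 32) - 19 ≡ 52. → (32, 52)
3Q = (32, 52).
Finally 3P + 3Q:
(9, 12) + (32, 52). λ = (52 - 12)/(32 - 9) ≡ 40/23 mod 59. 23⁻¹ ≡ 18 (mod 59), so λ ≡ 12.
  x = λ² - 9 - 32 = 144 - 41 ≡ 44; y = λ·(9 - 44) - 12 ≡ 40. → (44, 40)

(44, 40)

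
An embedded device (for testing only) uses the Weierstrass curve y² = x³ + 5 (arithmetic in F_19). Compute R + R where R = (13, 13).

tangent at (13, 13): λ = (3·13² + 0)/(2·13) ≡ 13/7. 7⁻¹ ≡ 11 (mod 19), so λ ≡ 13·11 ≡ 10.
  x = λ² - 13 - 13 = 100 - 26 ≡ 17; y = λ·(13 - 17) - 13 ≡ 4. → (17, 4)

(17, 4)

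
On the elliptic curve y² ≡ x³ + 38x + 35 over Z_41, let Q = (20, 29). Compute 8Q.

Repeated addition: build up to 8Q.
2Q: tangent at (20, 29): λ = (3·20² + 38)/(2·29) ≡ 8/17. 17⁻¹ ≡ 29 (mod 41) since 17·29 = 493 ≡ 1, so λ ≡ 8·29 ≡ 27.
  x = λ² - 20 - 20 = 729 - 40 ≡ 33; y = λ·(20 - 33) - 29 ≡ 30. → (33, 30)
3Q: (33, 30) + (20, 29). λ = (29 - 30)/(20 - 33) ≡ 40/28 mod 41. 28⁻¹ ≡ 22 (mod 41), so λ ≡ 19.
  x = λ² - 33 - 20 = 361 - 53 ≡ 21; y = λ·(33 - 21) - 30 ≡ 34. → (21, 34)
4Q: (21, 34) + (20, 29). λ = (29 - 34)/(20 - 21) ≡ 36/40 mod 41. 40⁻¹ ≡ 40 (mod 41) since 40·40 = 1600 ≡ 1, so λ ≡ 5.
  x = λ² - 21 - 20 = 25 - 41 ≡ 25; y = λ·(21 - 25) - 34 ≡ 28. → (25, 28)
5Q: (25, 28) + (20, 29). λ = (29 - 28)/(20 - 25) ≡ 1/36 mod 41. 36⁻¹ ≡ 8 (mod 41), so λ ≡ 8.
  x = λ² - 25 - 20 = 64 - 45 ≡ 19; y = λ·(25 - 19) - 28 ≡ 20. → (19, 20)
6Q: (19, 20) + (20, 29). λ = (29 - 20)/(20 - 19) ≡ 9/1 mod 41. 1⁻¹ ≡ 1 (mod 41), so λ ≡ 9.
  x = λ² - 19 - 20 = 81 - 39 ≡ 1; y = λ·(19 - 1) - 20 ≡ 19. → (1, 19)
7Q: (1, 19) + (20, 29). λ = (29 - 19)/(20 - 1) ≡ 10/19 mod 41. 19⁻¹ ≡ 13 (mod 41), so λ ≡ 7.
  x = λ² - 1 - 20 = 49 - 21 ≡ 28; y = λ·(1 - 28) - 19 ≡ 38. → (28, 38)
8Q: (28, 38) + (20, 29). λ = (29 - 38)/(20 - 28) ≡ 32/33 mod 41. 33⁻¹ ≡ 5 (mod 41) since 33·5 = 165 ≡ 1, so λ ≡ 37.
  x = λ² - 28 - 20 = 1369 - 48 ≡ 9; y = λ·(28 - 9) - 38 ≡ 9. → (9, 9)

(9, 9)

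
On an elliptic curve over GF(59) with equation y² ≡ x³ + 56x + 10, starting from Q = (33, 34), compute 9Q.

(8, 47)

Repeated addition: build up to 9Q.
2Q: tangent at (33, 34): λ = (3·33² + 56)/(2·34) ≡ 19/9. 9⁻¹ ≡ 46 (mod 59) since 9·46 = 414 ≡ 1, so λ ≡ 19·46 ≡ 48.
  x = λ² - 33 - 33 = 2304 - 66 ≡ 55; y = λ·(33 - 55) - 34 ≡ 31. → (55, 31)
3Q: (55, 31) + (33, 34). λ = (34 - 31)/(33 - 55) ≡ 3/37 mod 59. 37⁻¹ ≡ 8 (mod 59), so λ ≡ 24.
  x = λ² - 55 - 33 = 576 - 88 ≡ 16; y = λ·(55 - 16) - 31 ≡ 20. → (16, 20)
4Q: (16, 20) + (33, 34). λ = (34 - 20)/(33 - 16) ≡ 14/17 mod 59. 17⁻¹ ≡ 7 (mod 59), so λ ≡ 39.
  x = λ² - 16 - 33 = 1521 - 49 ≡ 56; y = λ·(16 - 56) - 20 ≡ 13. → (56, 13)
5Q: (56, 13) + (33, 34). λ = (34 - 13)/(33 - 56) ≡ 21/36 mod 59. 36⁻¹ ≡ 41 (mod 59), so λ ≡ 35.
  x = λ² - 56 - 33 = 1225 - 89 ≡ 15; y = λ·(56 - 15) - 13 ≡ 6. → (15, 6)
6Q: (15, 6) + (33, 34). λ = (34 - 6)/(33 - 15) ≡ 28/18 mod 59. 18⁻¹ ≡ 23 (mod 59) since 18·23 = 414 ≡ 1, so λ ≡ 54.
  x = λ² - 15 - 33 = 2916 - 48 ≡ 36; y = λ·(15 - 36) - 6 ≡ 40. → (36, 40)
7Q: (36, 40) + (33, 34). λ = (34 - 40)/(33 - 36) ≡ 53/56 mod 59. 56⁻¹ ≡ 39 (mod 59) since 56·39 = 2184 ≡ 1, so λ ≡ 2.
  x = λ² - 36 - 33 = 4 - 69 ≡ 53; y = λ·(36 - 53) - 40 ≡ 44. → (53, 44)
8Q: (53, 44) + (33, 34). λ = (34 - 44)/(33 - 53) ≡ 49/39 mod 59. 39⁻¹ ≡ 56 (mod 59) since 39·56 = 2184 ≡ 1, so λ ≡ 30.
  x = λ² - 53 - 33 = 900 - 86 ≡ 47; y = λ·(53 - 47) - 44 ≡ 18. → (47, 18)
9Q: (47, 18) + (33, 34). λ = (34 - 18)/(33 - 47) ≡ 16/45 mod 59. 45⁻¹ ≡ 21 (mod 59), so λ ≡ 41.
  x = λ² - 47 - 33 = 1681 - 80 ≡ 8; y = λ·(47 - 8) - 18 ≡ 47. → (8, 47)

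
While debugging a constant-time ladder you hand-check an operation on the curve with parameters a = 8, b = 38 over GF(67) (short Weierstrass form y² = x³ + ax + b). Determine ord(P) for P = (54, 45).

2P: tangent at (54, 45): λ = (3·54² + 8)/(2·45) ≡ 46/23. 23⁻¹ ≡ 35 (mod 67), so λ ≡ 46·35 ≡ 2.
  x = λ² - 54 - 54 = 4 - 108 ≡ 30; y = λ·(54 - 30) - 45 ≡ 3. → (30, 3)
3P: (30, 3) + (54, 45). λ = (45 - 3)/(54 - 30) ≡ 42/24 mod 67. 24⁻¹ ≡ 14 (mod 67), so λ ≡ 52.
  x = λ² - 30 - 54 = 2704 - 84 ≡ 7; y = λ·(30 - 7) - 3 ≡ 54. → (7, 54)
4P: (7, 54) + (54, 45). λ = (45 - 54)/(54 - 7) ≡ 58/47 mod 67. 47⁻¹ ≡ 10 (mod 67), so λ ≡ 44.
  x = λ² - 7 - 54 = 1936 - 61 ≡ 66; y = λ·(7 - 66) - 54 ≡ 30. → (66, 30)
5P: (66, 30) + (54, 45). λ = (45 - 30)/(54 - 66) ≡ 15/55 mod 67. 55⁻¹ ≡ 39 (mod 67) since 55·39 = 2145 ≡ 1, so λ ≡ 49.
  x = λ² - 66 - 54 = 2401 - 120 ≡ 3; y = λ·(66 - 3) - 30 ≡ 42. → (3, 42)
6P: (3, 42) + (54, 45). λ = (45 - 42)/(54 - 3) ≡ 3/51 mod 67. 51⁻¹ ≡ 46 (mod 67) since 51·46 = 2346 ≡ 1, so λ ≡ 4.
  x = λ² - 3 - 54 = 16 - 57 ≡ 26; y = λ·(3 - 26) - 42 ≡ 0. → (26, 0)
7P: (26, 0) + (54, 45). λ = (45 - 0)/(54 - 26) ≡ 45/28 mod 67. 28⁻¹ ≡ 12 (mod 67), so λ ≡ 4.
  x = λ² - 26 - 54 = 16 - 80 ≡ 3; y = λ·(26 - 3) - 0 ≡ 25. → (3, 25)
8P: (3, 25) + (54, 45). λ = (45 - 25)/(54 - 3) ≡ 20/51 mod 67. 51⁻¹ ≡ 46 (mod 67), so λ ≡ 49.
  x = λ² - 3 - 54 = 2401 - 57 ≡ 66; y = λ·(3 - 66) - 25 ≡ 37. → (66, 37)
9P: (66, 37) + (54, 45). λ = (45 - 37)/(54 - 66) ≡ 8/55 mod 67. 55⁻¹ ≡ 39 (mod 67), so λ ≡ 44.
  x = λ² - 66 - 54 = 1936 - 120 ≡ 7; y = λ·(66 - 7) - 37 ≡ 13. → (7, 13)
10P: (7, 13) + (54, 45). λ = (45 - 13)/(54 - 7) ≡ 32/47 mod 67. 47⁻¹ ≡ 10 (mod 67) since 47·10 = 470 ≡ 1, so λ ≡ 52.
  x = λ² - 7 - 54 = 2704 - 61 ≡ 30; y = λ·(7 - 30) - 13 ≡ 64. → (30, 64)
11P: (30, 64) + (54, 45). λ = (45 - 64)/(54 - 30) ≡ 48/24 mod 67. 24⁻¹ ≡ 14 (mod 67) since 24·14 = 336 ≡ 1, so λ ≡ 2.
  x = λ² - 30 - 54 = 4 - 84 ≡ 54; y = λ·(30 - 54) - 64 ≡ 22. → (54, 22)
12P: (54, 22) + (54, 45): same x and y₁ ≡ -y₂, so the sum is O.
12P = O, so the order is 12.

12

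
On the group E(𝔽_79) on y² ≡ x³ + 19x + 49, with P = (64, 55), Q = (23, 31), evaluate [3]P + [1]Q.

(47, 66)

First 3P:
Repeated addition: build up to 3P.
2P: tangent at (64, 55): λ = (3·64² + 19)/(2·55) ≡ 62/31. 31⁻¹ ≡ 51 (mod 79), so λ ≡ 62·51 ≡ 2.
  x = λ² - 64 - 64 = 4 - 128 ≡ 34; y = λ·(64 - 34) - 55 ≡ 5. → (34, 5)
3P: (34, 5) + (64, 55). λ = (55 - 5)/(64 - 34) ≡ 50/30 mod 79. 30⁻¹ ≡ 29 (mod 79), so λ ≡ 28.
  x = λ² - 34 - 64 = 784 - 98 ≡ 54; y = λ·(34 - 54) - 5 ≡ 67. → (54, 67)
3P = (54, 67).
Finally 3P + Q:
(54, 67) + (23, 31). λ = (31 - 67)/(23 - 54) ≡ 43/48 mod 79. 48⁻¹ ≡ 28 (mod 79), so λ ≡ 19.
  x = λ² - 54 - 23 = 361 - 77 ≡ 47; y = λ·(54 - 47) - 67 ≡ 66. → (47, 66)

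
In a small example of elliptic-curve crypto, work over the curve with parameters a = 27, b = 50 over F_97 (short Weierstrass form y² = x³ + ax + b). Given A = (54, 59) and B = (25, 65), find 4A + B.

First 4A:
Repeated addition: build up to 4A.
2A: tangent at (54, 59): λ = (3·54² + 27)/(2·59) ≡ 45/21. 21⁻¹ ≡ 37 (mod 97), so λ ≡ 45·37 ≡ 16.
  x = λ² - 54 - 54 = 256 - 108 ≡ 51; y = λ·(54 - 51) - 59 ≡ 86. → (51, 86)
3A: (51, 86) + (54, 59). λ = (59 - 86)/(54 - 51) ≡ 70/3 mod 97. 3⁻¹ ≡ 65 (mod 97), so λ ≡ 88.
  x = λ² - 51 - 54 = 7744 - 105 ≡ 73; y = λ·(51 - 73) - 86 ≡ 15. → (73, 15)
4A: (73, 15) + (54, 59). λ = (59 - 15)/(54 - 73) ≡ 44/78 mod 97. 78⁻¹ ≡ 51 (mod 97), so λ ≡ 13.
  x = λ² - 73 - 54 = 169 - 127 ≡ 42; y = λ·(73 - 42) - 15 ≡ 0. → (42, 0)
4A = (42, 0).
Finally 4A + B:
(42, 0) + (25, 65). λ = (65 - 0)/(25 - 42) ≡ 65/80 mod 97. 80⁻¹ ≡ 57 (mod 97), so λ ≡ 19.
  x = λ² - 42 - 25 = 361 - 67 ≡ 3; y = λ·(42 - 3) - 0 ≡ 62. → (3, 62)

(3, 62)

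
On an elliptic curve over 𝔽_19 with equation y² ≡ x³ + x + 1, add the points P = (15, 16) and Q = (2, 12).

(15, 16) + (2, 12). λ = (12 - 16)/(2 - 15) ≡ 15/6 mod 19. 6⁻¹ ≡ 16 (mod 19), so λ ≡ 12.
  x = λ² - 15 - 2 = 144 - 17 ≡ 13; y = λ·(15 - 13) - 16 ≡ 8. → (13, 8)

(13, 8)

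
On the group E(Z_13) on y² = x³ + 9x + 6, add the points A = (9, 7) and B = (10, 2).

(6, 4)

(9, 7) + (10, 2). λ = (2 - 7)/(10 - 9) ≡ 8/1 mod 13. 1⁻¹ ≡ 1 (mod 13) since 1·1 = 1 ≡ 1, so λ ≡ 8.
  x = λ² - 9 - 10 = 64 - 19 ≡ 6; y = λ·(9 - 6) - 7 ≡ 4. → (6, 4)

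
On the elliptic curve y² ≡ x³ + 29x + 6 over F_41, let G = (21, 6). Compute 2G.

tangent at (21, 6): λ = (3·21² + 29)/(2·6) ≡ 40/12. 12⁻¹ ≡ 24 (mod 41), so λ ≡ 40·24 ≡ 17.
  x = λ² - 21 - 21 = 289 - 42 ≡ 1; y = λ·(21 - 1) - 6 ≡ 6. → (1, 6)

(1, 6)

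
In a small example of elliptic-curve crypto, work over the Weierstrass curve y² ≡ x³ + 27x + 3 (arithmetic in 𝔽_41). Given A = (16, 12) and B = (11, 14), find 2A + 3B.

First 2A:
Repeated addition: build up to 2A.
2A: tangent at (16, 12): λ = (3·16² + 27)/(2·12) ≡ 16/24. 24⁻¹ ≡ 12 (mod 41), so λ ≡ 16·12 ≡ 28.
  x = λ² - 16 - 16 = 784 - 32 ≡ 14; y = λ·(16 - 14) - 12 ≡ 3. → (14, 3)
2A = (14, 3).
Next 3B:
Repeated addition: build up to 3B.
2B: tangent at (11, 14): λ = (3·11² + 27)/(2·14) ≡ 21/28. 28⁻¹ ≡ 22 (mod 41) since 28·22 = 616 ≡ 1, so λ ≡ 21·22 ≡ 11.
  x = λ² - 11 - 11 = 121 - 22 ≡ 17; y = λ·(11 - 17) - 14 ≡ 2. → (17, 2)
3B: (17, 2) + (11, 14). λ = (14 - 2)/(11 - 17) ≡ 12/35 mod 41. 35⁻¹ ≡ 34 (mod 41) since 35·34 = 1190 ≡ 1, so λ ≡ 39.
  x = λ² - 17 - 11 = 1521 - 28 ≡ 17; y = λ·(17 - 17) - 2 ≡ 39. → (17, 39)
3B = (17, 39).
Finally 2A + 3B:
(14, 3) + (17, 39). λ = (39 - 3)/(17 - 14) ≡ 36/3 mod 41. 3⁻¹ ≡ 14 (mod 41), so λ ≡ 12.
  x = λ² - 14 - 17 = 144 - 31 ≡ 31; y = λ·(14 - 31) - 3 ≡ 39. → (31, 39)

(31, 39)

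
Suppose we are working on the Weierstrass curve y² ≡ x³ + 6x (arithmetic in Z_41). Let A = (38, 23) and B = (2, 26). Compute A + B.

(3, 39)

(38, 23) + (2, 26). λ = (26 - 23)/(2 - 38) ≡ 3/5 mod 41. 5⁻¹ ≡ 33 (mod 41), so λ ≡ 17.
  x = λ² - 38 - 2 = 289 - 40 ≡ 3; y = λ·(38 - 3) - 23 ≡ 39. → (3, 39)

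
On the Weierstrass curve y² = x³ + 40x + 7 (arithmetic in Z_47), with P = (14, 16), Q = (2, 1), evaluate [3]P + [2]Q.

(19, 24)

First 3P:
Repeated addition: build up to 3P.
2P: tangent at (14, 16): λ = (3·14² + 40)/(2·16) ≡ 17/32. 32⁻¹ ≡ 25 (mod 47), so λ ≡ 17·25 ≡ 2.
  x = λ² - 14 - 14 = 4 - 28 ≡ 23; y = λ·(14 - 23) - 16 ≡ 13. → (23, 13)
3P: (23, 13) + (14, 16). λ = (16 - 13)/(14 - 23) ≡ 3/38 mod 47. 38⁻¹ ≡ 26 (mod 47), so λ ≡ 31.
  x = λ² - 23 - 14 = 961 - 37 ≡ 31; y = λ·(23 - 31) - 13 ≡ 21. → (31, 21)
3P = (31, 21).
Next 2Q:
Repeated addition: build up to 2Q.
2Q: tangent at (2, 1): λ = (3·2² + 40)/(2·1) ≡ 5/2. 2⁻¹ ≡ 24 (mod 47), so λ ≡ 5·24 ≡ 26.
  x = λ² - 2 - 2 = 676 - 4 ≡ 14; y = λ·(2 - 14) - 1 ≡ 16. → (14, 16)
2Q = (14, 16).
Finally 3P + 2Q:
(31, 21) + (14, 16). λ = (16 - 21)/(14 - 31) ≡ 42/30 mod 47. 30⁻¹ ≡ 11 (mod 47) since 30·11 = 330 ≡ 1, so λ ≡ 39.
  x = λ² - 31 - 14 = 1521 - 45 ≡ 19; y = λ·(31 - 19) - 21 ≡ 24. → (19, 24)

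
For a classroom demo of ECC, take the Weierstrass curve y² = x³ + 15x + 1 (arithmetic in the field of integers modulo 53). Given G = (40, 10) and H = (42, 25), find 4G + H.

(43, 32)

First 4G:
Repeated addition: build up to 4G.
2G: tangent at (40, 10): λ = (3·40² + 15)/(2·10) ≡ 45/20. 20⁻¹ ≡ 8 (mod 53), so λ ≡ 45·8 ≡ 42.
  x = λ² - 40 - 40 = 1764 - 80 ≡ 41; y = λ·(40 - 41) - 10 ≡ 1. → (41, 1)
3G: (41, 1) + (40, 10). λ = (10 - 1)/(40 - 41) ≡ 9/52 mod 53. 52⁻¹ ≡ 52 (mod 53) since 52·52 = 2704 ≡ 1, so λ ≡ 44.
  x = λ² - 41 - 40 = 1936 - 81 ≡ 0; y = λ·(41 - 0) - 1 ≡ 1. → (0, 1)
4G: (0, 1) + (40, 10). λ = (10 - 1)/(40 - 0) ≡ 9/40 mod 53. 40⁻¹ ≡ 4 (mod 53), so λ ≡ 36.
  x = λ² - 0 - 40 = 1296 - 40 ≡ 37; y = λ·(0 - 37) - 1 ≡ 45. → (37, 45)
4G = (37, 45).
Finally 4G + H:
(37, 45) + (42, 25). λ = (25 - 45)/(42 - 37) ≡ 33/5 mod 53. 5⁻¹ ≡ 32 (mod 53), so λ ≡ 49.
  x = λ² - 37 - 42 = 2401 - 79 ≡ 43; y = λ·(37 - 43) - 45 ≡ 32. → (43, 32)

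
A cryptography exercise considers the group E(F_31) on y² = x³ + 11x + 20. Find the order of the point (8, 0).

2

2P: (8, 0) + (8, 0): same x and y₁ ≡ -y₂, so the sum is O.
2P = O, so the order is 2.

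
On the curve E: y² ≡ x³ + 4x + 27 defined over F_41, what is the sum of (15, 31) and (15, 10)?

O

The two points share x = 15 and their y-coordinates satisfy 31 + 10 ≡ 0 (mod 41), so they are inverses. Their sum is O.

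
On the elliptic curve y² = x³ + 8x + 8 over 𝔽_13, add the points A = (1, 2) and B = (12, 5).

(12, 8)

(1, 2) + (12, 5). λ = (5 - 2)/(12 - 1) ≡ 3/11 mod 13. 11⁻¹ ≡ 6 (mod 13), so λ ≡ 5.
  x = λ² - 1 - 12 = 25 - 13 ≡ 12; y = λ·(1 - 12) - 2 ≡ 8. → (12, 8)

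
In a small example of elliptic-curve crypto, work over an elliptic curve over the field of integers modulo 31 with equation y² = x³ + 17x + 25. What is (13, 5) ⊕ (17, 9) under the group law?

(13, 5) + (17, 9). λ = (9 - 5)/(17 - 13) ≡ 4/4 mod 31. 4⁻¹ ≡ 8 (mod 31) since 4·8 = 32 ≡ 1, so λ ≡ 1.
  x = λ² - 13 - 17 = 1 - 30 ≡ 2; y = λ·(13 - 2) - 5 ≡ 6. → (2, 6)

(2, 6)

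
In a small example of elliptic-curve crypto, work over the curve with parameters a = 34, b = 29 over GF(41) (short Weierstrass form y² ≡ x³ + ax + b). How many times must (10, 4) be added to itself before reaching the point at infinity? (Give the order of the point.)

8

2P: tangent at (10, 4): λ = (3·10² + 34)/(2·4) ≡ 6/8. 8⁻¹ ≡ 36 (mod 41) since 8·36 = 288 ≡ 1, so λ ≡ 6·36 ≡ 11.
  x = λ² - 10 - 10 = 121 - 20 ≡ 19; y = λ·(10 - 19) - 4 ≡ 20. → (19, 20)
3P: (19, 20) + (10, 4). λ = (4 - 20)/(10 - 19) ≡ 25/32 mod 41. 32⁻¹ ≡ 9 (mod 41), so λ ≡ 20.
  x = λ² - 19 - 10 = 400 - 29 ≡ 2; y = λ·(19 - 2) - 20 ≡ 33. → (2, 33)
4P: (2, 33) + (10, 4). λ = (4 - 33)/(10 - 2) ≡ 12/8 mod 41. 8⁻¹ ≡ 36 (mod 41), so λ ≡ 22.
  x = λ² - 2 - 10 = 484 - 12 ≡ 21; y = λ·(2 - 21) - 33 ≡ 0. → (21, 0)
5P: (21, 0) + (10, 4). λ = (4 - 0)/(10 - 21) ≡ 4/30 mod 41. 30⁻¹ ≡ 26 (mod 41), so λ ≡ 22.
  x = λ² - 21 - 10 = 484 - 31 ≡ 2; y = λ·(21 - 2) - 0 ≡ 8. → (2, 8)
6P: (2, 8) + (10, 4). λ = (4 - 8)/(10 - 2) ≡ 37/8 mod 41. 8⁻¹ ≡ 36 (mod 41), so λ ≡ 20.
  x = λ² - 2 - 10 = 400 - 12 ≡ 19; y = λ·(2 - 19) - 8 ≡ 21. → (19, 21)
7P: (19, 21) + (10, 4). λ = (4 - 21)/(10 - 19) ≡ 24/32 mod 41. 32⁻¹ ≡ 9 (mod 41), so λ ≡ 11.
  x = λ² - 19 - 10 = 121 - 29 ≡ 10; y = λ·(19 - 10) - 21 ≡ 37. → (10, 37)
8P: (10, 37) + (10, 4): same x and y₁ ≡ -y₂, so the sum is the point at infinity.
8P = the point at infinity, so the order is 8.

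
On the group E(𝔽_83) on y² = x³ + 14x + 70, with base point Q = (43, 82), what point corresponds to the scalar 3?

(35, 62)

Repeated addition: build up to 3Q.
2Q: tangent at (43, 82): λ = (3·43² + 14)/(2·82) ≡ 0/81. 81⁻¹ ≡ 41 (mod 83), so λ ≡ 0·41 ≡ 0.
  x = λ² - 43 - 43 = 0 - 86 ≡ 80; y = λ·(43 - 80) - 82 ≡ 1. → (80, 1)
3Q: (80, 1) + (43, 82). λ = (82 - 1)/(43 - 80) ≡ 81/46 mod 83. 46⁻¹ ≡ 74 (mod 83) since 46·74 = 3404 ≡ 1, so λ ≡ 18.
  x = λ² - 80 - 43 = 324 - 123 ≡ 35; y = λ·(80 - 35) - 1 ≡ 62. → (35, 62)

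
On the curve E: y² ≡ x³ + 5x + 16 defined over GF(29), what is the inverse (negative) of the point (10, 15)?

(10, 14)

-(10, 15) = (10, -15 mod 29) = (10, 14).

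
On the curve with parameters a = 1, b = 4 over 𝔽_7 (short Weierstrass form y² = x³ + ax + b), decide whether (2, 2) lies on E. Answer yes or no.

y² = 2² ≡ 4; x³ + 1x + 4 = 14 ≡ 0 (mod 7). 4 ≠ 0.

no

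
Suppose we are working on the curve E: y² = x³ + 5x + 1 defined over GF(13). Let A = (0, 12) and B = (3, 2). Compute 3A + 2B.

(0, 1)

First 3A:
Repeated addition: build up to 3A.
2A: tangent at (0, 12): λ = (3·0² + 5)/(2·12) ≡ 5/11. 11⁻¹ ≡ 6 (mod 13), so λ ≡ 5·6 ≡ 4.
  x = λ² - 0 - 0 = 16 - 0 ≡ 3; y = λ·(0 - 3) - 12 ≡ 2. → (3, 2)
3A: (3, 2) + (0, 12). λ = (12 - 2)/(0 - 3) ≡ 10/10 mod 13. 10⁻¹ ≡ 4 (mod 13) since 10·4 = 40 ≡ 1, so λ ≡ 1.
  x = λ² - 3 - 0 = 1 - 3 ≡ 11; y = λ·(3 - 11) - 2 ≡ 3. → (11, 3)
3A = (11, 3).
Next 2B:
Repeated addition: build up to 2B.
2B: tangent at (3, 2): λ = (3·3² + 5)/(2·2) ≡ 6/4. 4⁻¹ ≡ 10 (mod 13), so λ ≡ 6·10 ≡ 8.
  x = λ² - 3 - 3 = 64 - 6 ≡ 6; y = λ·(3 - 6) - 2 ≡ 0. → (6, 0)
2B = (6, 0).
Finally 3A + 2B:
(11, 3) + (6, 0). λ = (0 - 3)/(6 - 11) ≡ 10/8 mod 13. 8⁻¹ ≡ 5 (mod 13), so λ ≡ 11.
  x = λ² - 11 - 6 = 121 - 17 ≡ 0; y = λ·(11 - 0) - 3 ≡ 1. → (0, 1)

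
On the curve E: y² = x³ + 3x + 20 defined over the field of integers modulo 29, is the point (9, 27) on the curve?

y² = 27² ≡ 4; x³ + 3x + 20 = 776 ≡ 22 (mod 29). 4 ≠ 22.

no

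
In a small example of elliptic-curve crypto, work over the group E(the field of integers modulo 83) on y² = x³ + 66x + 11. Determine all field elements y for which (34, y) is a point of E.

x³ + 66x + 11 = 41559 ≡ 59 (mod 83).
Square roots of 59 mod 83: 15 and 68 (since 15² = 225 ≡ 59).

15, 68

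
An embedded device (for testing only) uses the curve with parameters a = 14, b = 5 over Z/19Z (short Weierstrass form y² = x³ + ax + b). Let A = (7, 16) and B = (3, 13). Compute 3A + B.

(18, 16)

First 3A:
Repeated addition: build up to 3A.
2A: tangent at (7, 16): λ = (3·7² + 14)/(2·16) ≡ 9/13. 13⁻¹ ≡ 3 (mod 19), so λ ≡ 9·3 ≡ 8.
  x = λ² - 7 - 7 = 64 - 14 ≡ 12; y = λ·(7 - 12) - 16 ≡ 1. → (12, 1)
3A: (12, 1) + (7, 16). λ = (16 - 1)/(7 - 12) ≡ 15/14 mod 19. 14⁻¹ ≡ 15 (mod 19), so λ ≡ 16.
  x = λ² - 12 - 7 = 256 - 19 ≡ 9; y = λ·(12 - 9) - 1 ≡ 9. → (9, 9)
3A = (9, 9).
Finally 3A + B:
(9, 9) + (3, 13). λ = (13 - 9)/(3 - 9) ≡ 4/13 mod 19. 13⁻¹ ≡ 3 (mod 19), so λ ≡ 12.
  x = λ² - 9 - 3 = 144 - 12 ≡ 18; y = λ·(9 - 18) - 9 ≡ 16. → (18, 16)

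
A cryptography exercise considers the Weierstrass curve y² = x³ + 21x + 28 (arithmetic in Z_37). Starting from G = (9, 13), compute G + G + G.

(22, 1)

Repeated addition: build up to 3G.
2G: tangent at (9, 13): λ = (3·9² + 21)/(2·13) ≡ 5/26. 26⁻¹ ≡ 10 (mod 37) since 26·10 = 260 ≡ 1, so λ ≡ 5·10 ≡ 13.
  x = λ² - 9 - 9 = 169 - 18 ≡ 3; y = λ·(9 - 3) - 13 ≡ 28. → (3, 28)
3G: (3, 28) + (9, 13). λ = (13 - 28)/(9 - 3) ≡ 22/6 mod 37. 6⁻¹ ≡ 31 (mod 37), so λ ≡ 16.
  x = λ² - 3 - 9 = 256 - 12 ≡ 22; y = λ·(3 - 22) - 28 ≡ 1. → (22, 1)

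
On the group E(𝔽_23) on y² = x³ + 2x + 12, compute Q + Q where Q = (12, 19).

tangent at (12, 19): λ = (3·12² + 2)/(2·19) ≡ 20/15. 15⁻¹ ≡ 20 (mod 23), so λ ≡ 20·20 ≡ 9.
  x = λ² - 12 - 12 = 81 - 24 ≡ 11; y = λ·(12 - 11) - 19 ≡ 13. → (11, 13)

(11, 13)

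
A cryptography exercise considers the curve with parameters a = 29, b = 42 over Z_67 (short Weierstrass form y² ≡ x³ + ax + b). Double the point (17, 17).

(54, 9)

tangent at (17, 17): λ = (3·17² + 29)/(2·17) ≡ 25/34. 34⁻¹ ≡ 2 (mod 67), so λ ≡ 25·2 ≡ 50.
  x = λ² - 17 - 17 = 2500 - 34 ≡ 54; y = λ·(17 - 54) - 17 ≡ 9. → (54, 9)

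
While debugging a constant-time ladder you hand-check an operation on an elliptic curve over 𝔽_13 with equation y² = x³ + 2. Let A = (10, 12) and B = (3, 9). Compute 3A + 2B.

First 3A:
Repeated addition: build up to 3A.
2A: tangent at (10, 12): λ = (3·10² + 0)/(2·12) ≡ 1/11. 11⁻¹ ≡ 6 (mod 13) since 11·6 = 66 ≡ 1, so λ ≡ 1·6 ≡ 6.
  x = λ² - 10 - 10 = 36 - 20 ≡ 3; y = λ·(10 - 3) - 12 ≡ 4. → (3, 4)
3A: (3, 4) + (10, 12). λ = (12 - 4)/(10 - 3) ≡ 8/7 mod 13. 7⁻¹ ≡ 2 (mod 13) since 7·2 = 14 ≡ 1, so λ ≡ 3.
  x = λ² - 3 - 10 = 9 - 13 ≡ 9; y = λ·(3 - 9) - 4 ≡ 4. → (9, 4)
3A = (9, 4).
Next 2B:
Repeated addition: build up to 2B.
2B: tangent at (3, 9): λ = (3·3² + 0)/(2·9) ≡ 1/5. 5⁻¹ ≡ 8 (mod 13), so λ ≡ 1·8 ≡ 8.
  x = λ² - 3 - 3 = 64 - 6 ≡ 6; y = λ·(3 - 6) - 9 ≡ 6. → (6, 6)
2B = (6, 6).
Finally 3A + 2B:
(9, 4) + (6, 6). λ = (6 - 4)/(6 - 9) ≡ 2/10 mod 13. 10⁻¹ ≡ 4 (mod 13) since 10·4 = 40 ≡ 1, so λ ≡ 8.
  x = λ² - 9 - 6 = 64 - 15 ≡ 10; y = λ·(9 - 10) - 4 ≡ 1. → (10, 1)

(10, 1)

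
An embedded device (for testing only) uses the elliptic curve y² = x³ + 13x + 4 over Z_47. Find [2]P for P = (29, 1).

tangent at (29, 1): λ = (3·29² + 13)/(2·1) ≡ 45/2. 2⁻¹ ≡ 24 (mod 47), so λ ≡ 45·24 ≡ 46.
  x = λ² - 29 - 29 = 2116 - 58 ≡ 37; y = λ·(29 - 37) - 1 ≡ 7. → (37, 7)

(37, 7)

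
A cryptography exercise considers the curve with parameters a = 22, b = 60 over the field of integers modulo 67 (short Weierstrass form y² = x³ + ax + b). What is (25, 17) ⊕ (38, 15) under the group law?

(29, 30)

(25, 17) + (38, 15). λ = (15 - 17)/(38 - 25) ≡ 65/13 mod 67. 13⁻¹ ≡ 31 (mod 67) since 13·31 = 403 ≡ 1, so λ ≡ 5.
  x = λ² - 25 - 38 = 25 - 63 ≡ 29; y = λ·(25 - 29) - 17 ≡ 30. → (29, 30)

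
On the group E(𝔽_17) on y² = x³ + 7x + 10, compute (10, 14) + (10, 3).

O

The two points share x = 10 and their y-coordinates satisfy 14 + 3 ≡ 0 (mod 17), so they are inverses. Their sum is O.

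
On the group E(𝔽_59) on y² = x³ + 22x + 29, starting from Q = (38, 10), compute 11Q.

(12, 29)

Repeated addition: build up to 11Q.
2Q: tangent at (38, 10): λ = (3·38² + 22)/(2·10) ≡ 47/20. 20⁻¹ ≡ 3 (mod 59) since 20·3 = 60 ≡ 1, so λ ≡ 47·3 ≡ 23.
  x = λ² - 38 - 38 = 529 - 76 ≡ 40; y = λ·(38 - 40) - 10 ≡ 3. → (40, 3)
3Q: (40, 3) + (38, 10). λ = (10 - 3)/(38 - 40) ≡ 7/57 mod 59. 57⁻¹ ≡ 29 (mod 59) since 57·29 = 1653 ≡ 1, so λ ≡ 26.
  x = λ² - 40 - 38 = 676 - 78 ≡ 8; y = λ·(40 - 8) - 3 ≡ 3. → (8, 3)
4Q: (8, 3) + (38, 10). λ = (10 - 3)/(38 - 8) ≡ 7/30 mod 59. 30⁻¹ ≡ 2 (mod 59) since 30·2 = 60 ≡ 1, so λ ≡ 14.
  x = λ² - 8 - 38 = 196 - 46 ≡ 32; y = λ·(8 - 32) - 3 ≡ 15. → (32, 15)
5Q: (32, 15) + (38, 10). λ = (10 - 15)/(38 - 32) ≡ 54/6 mod 59. 6⁻¹ ≡ 10 (mod 59) since 6·10 = 60 ≡ 1, so λ ≡ 9.
  x = λ² - 32 - 38 = 81 - 70 ≡ 11; y = λ·(32 - 11) - 15 ≡ 56. → (11, 56)
6Q: (11, 56) + (38, 10). λ = (10 - 56)/(38 - 11) ≡ 13/27 mod 59. 27⁻¹ ≡ 35 (mod 59), so λ ≡ 42.
  x = λ² - 11 - 38 = 1764 - 49 ≡ 4; y = λ·(11 - 4) - 56 ≡ 2. → (4, 2)
7Q: (4, 2) + (38, 10). λ = (10 - 2)/(38 - 4) ≡ 8/34 mod 59. 34⁻¹ ≡ 33 (mod 59), so λ ≡ 28.
  x = λ² - 4 - 38 = 784 - 42 ≡ 34; y = λ·(4 - 34) - 2 ≡ 43. → (34, 43)
8Q: (34, 43) + (38, 10). λ = (10 - 43)/(38 - 34) ≡ 26/4 mod 59. 4⁻¹ ≡ 15 (mod 59) since 4·15 = 60 ≡ 1, so λ ≡ 36.
  x = λ² - 34 - 38 = 1296 - 72 ≡ 44; y = λ·(34 - 44) - 43 ≡ 10. → (44, 10)
9Q: (44, 10) + (38, 10). λ = (10 - 10)/(38 - 44) ≡ 0/53 mod 59. 53⁻¹ ≡ 49 (mod 59), so λ ≡ 0.
  x = λ² - 44 - 38 = 0 - 82 ≡ 36; y = λ·(44 - 36) - 10 ≡ 49. → (36, 49)
10Q: (36, 49) + (38, 10). λ = (10 - 49)/(38 - 36) ≡ 20/2 mod 59. 2⁻¹ ≡ 30 (mod 59) since 2·30 = 60 ≡ 1, so λ ≡ 10.
  x = λ² - 36 - 38 = 100 - 74 ≡ 26; y = λ·(36 - 26) - 49 ≡ 51. → (26, 51)
11Q: (26, 51) + (38, 10). λ = (10 - 51)/(38 - 26) ≡ 18/12 mod 59. 12⁻¹ ≡ 5 (mod 59) since 12·5 = 60 ≡ 1, so λ ≡ 31.
  x = λ² - 26 - 38 = 961 - 64 ≡ 12; y = λ·(26 - 12) - 51 ≡ 29. → (12, 29)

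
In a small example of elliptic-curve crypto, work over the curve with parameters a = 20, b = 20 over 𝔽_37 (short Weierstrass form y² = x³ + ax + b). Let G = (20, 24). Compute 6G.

(18, 25)

Repeated addition: build up to 6G.
2G: tangent at (20, 24): λ = (3·20² + 20)/(2·24) ≡ 36/11. 11⁻¹ ≡ 27 (mod 37), so λ ≡ 36·27 ≡ 10.
  x = λ² - 20 - 20 = 100 - 40 ≡ 23; y = λ·(20 - 23) - 24 ≡ 20. → (23, 20)
3G: (23, 20) + (20, 24). λ = (24 - 20)/(20 - 23) ≡ 4/34 mod 37. 34⁻¹ ≡ 12 (mod 37), so λ ≡ 11.
  x = λ² - 23 - 20 = 121 - 43 ≡ 4; y = λ·(23 - 4) - 20 ≡ 4. → (4, 4)
4G: (4, 4) + (20, 24). λ = (24 - 4)/(20 - 4) ≡ 20/16 mod 37. 16⁻¹ ≡ 7 (mod 37) since 16·7 = 112 ≡ 1, so λ ≡ 29.
  x = λ² - 4 - 20 = 841 - 24 ≡ 3; y = λ·(4 - 3) - 4 ≡ 25. → (3, 25)
5G: (3, 25) + (20, 24). λ = (24 - 25)/(20 - 3) ≡ 36/17 mod 37. 17⁻¹ ≡ 24 (mod 37) since 17·24 = 408 ≡ 1, so λ ≡ 13.
  x = λ² - 3 - 20 = 169 - 23 ≡ 35; y = λ·(3 - 35) - 25 ≡ 3. → (35, 3)
6G: (35, 3) + (20, 24). λ = (24 - 3)/(20 - 35) ≡ 21/22 mod 37. 22⁻¹ ≡ 32 (mod 37) since 22·32 = 704 ≡ 1, so λ ≡ 6.
  x = λ² - 35 - 20 = 36 - 55 ≡ 18; y = λ·(35 - 18) - 3 ≡ 25. → (18, 25)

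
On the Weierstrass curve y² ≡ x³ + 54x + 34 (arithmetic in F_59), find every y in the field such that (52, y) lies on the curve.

x³ + 54x + 34 = 143450 ≡ 21 (mod 59).
Square roots of 21 mod 59: 27 and 32 (since 27² = 729 ≡ 21).

27, 32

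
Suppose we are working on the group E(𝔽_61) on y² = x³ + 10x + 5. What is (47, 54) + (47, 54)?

(25, 52)

tangent at (47, 54): λ = (3·47² + 10)/(2·54) ≡ 49/47. 47⁻¹ ≡ 13 (mod 61), so λ ≡ 49·13 ≡ 27.
  x = λ² - 47 - 47 = 729 - 94 ≡ 25; y = λ·(47 - 25) - 54 ≡ 52. → (25, 52)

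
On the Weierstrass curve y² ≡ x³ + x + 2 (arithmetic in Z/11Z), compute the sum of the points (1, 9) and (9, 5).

(4, 9)

(1, 9) + (9, 5). λ = (5 - 9)/(9 - 1) ≡ 7/8 mod 11. 8⁻¹ ≡ 7 (mod 11) since 8·7 = 56 ≡ 1, so λ ≡ 5.
  x = λ² - 1 - 9 = 25 - 10 ≡ 4; y = λ·(1 - 4) - 9 ≡ 9. → (4, 9)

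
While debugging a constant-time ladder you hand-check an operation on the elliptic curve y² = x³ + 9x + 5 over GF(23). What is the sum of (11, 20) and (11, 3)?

The two points share x = 11 and their y-coordinates satisfy 20 + 3 ≡ 0 (mod 23), so they are inverses. Their sum is the point at infinity.

O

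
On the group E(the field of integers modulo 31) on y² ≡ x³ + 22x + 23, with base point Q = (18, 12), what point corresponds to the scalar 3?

Repeated addition: build up to 3Q.
2Q: tangent at (18, 12): λ = (3·18² + 22)/(2·12) ≡ 2/24. 24⁻¹ ≡ 22 (mod 31), so λ ≡ 2·22 ≡ 13.
  x = λ² - 18 - 18 = 169 - 36 ≡ 9; y = λ·(18 - 9) - 12 ≡ 12. → (9, 12)
3Q: (9, 12) + (18, 12). λ = (12 - 12)/(18 - 9) ≡ 0/9 mod 31. 9⁻¹ ≡ 7 (mod 31) since 9·7 = 63 ≡ 1, so λ ≡ 0.
  x = λ² - 9 - 18 = 0 - 27 ≡ 4; y = λ·(9 - 4) - 12 ≡ 19. → (4, 19)

(4, 19)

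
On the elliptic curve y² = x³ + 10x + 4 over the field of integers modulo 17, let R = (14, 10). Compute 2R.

tangent at (14, 10): λ = (3·14² + 10)/(2·10) ≡ 3/3. 3⁻¹ ≡ 6 (mod 17), so λ ≡ 3·6 ≡ 1.
  x = λ² - 14 - 14 = 1 - 28 ≡ 7; y = λ·(14 - 7) - 10 ≡ 14. → (7, 14)

(7, 14)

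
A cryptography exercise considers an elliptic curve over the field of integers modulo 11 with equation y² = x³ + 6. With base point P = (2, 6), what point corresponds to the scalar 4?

(4, 2)

Double-and-add on 4 = (100)₂. Start with P = (2, 6) for the leading 1-bit.
double: tangent at (2, 6): λ = (3·2² + 0)/(2·6) ≡ 1/1. 1⁻¹ ≡ 1 (mod 11), so λ ≡ 1·1 ≡ 1.
  x = λ² - 2 - 2 = 1 - 4 ≡ 8; y = λ·(2 - 8) - 6 ≡ 10. → (8, 10)
double: tangent at (8, 10): λ = (3·8² + 0)/(2·10) ≡ 5/9. 9⁻¹ ≡ 5 (mod 11) since 9·5 = 45 ≡ 1, so λ ≡ 5·5 ≡ 3.
  x = λ² - 8 - 8 = 9 - 16 ≡ 4; y = λ·(8 - 4) - 10 ≡ 2. → (4, 2)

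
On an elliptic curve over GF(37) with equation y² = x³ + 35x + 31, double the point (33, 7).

tangent at (33, 7): λ = (3·33² + 35)/(2·7) ≡ 9/14. 14⁻¹ ≡ 8 (mod 37) since 14·8 = 112 ≡ 1, so λ ≡ 9·8 ≡ 35.
  x = λ² - 33 - 33 = 1225 - 66 ≡ 12; y = λ·(33 - 12) - 7 ≡ 25. → (12, 25)

(12, 25)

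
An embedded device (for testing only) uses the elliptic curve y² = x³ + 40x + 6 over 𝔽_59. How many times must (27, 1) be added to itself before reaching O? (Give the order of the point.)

11

2P: tangent at (27, 1): λ = (3·27² + 40)/(2·1) ≡ 44/2. 2⁻¹ ≡ 30 (mod 59), so λ ≡ 44·30 ≡ 22.
  x = λ² - 27 - 27 = 484 - 54 ≡ 17; y = λ·(27 - 17) - 1 ≡ 42. → (17, 42)
3P: (17, 42) + (27, 1). λ = (1 - 42)/(27 - 17) ≡ 18/10 mod 59. 10⁻¹ ≡ 6 (mod 59), so λ ≡ 49.
  x = λ² - 17 - 27 = 2401 - 44 ≡ 56; y = λ·(17 - 56) - 42 ≡ 53. → (56, 53)
4P: (56, 53) + (27, 1). λ = (1 - 53)/(27 - 56) ≡ 7/30 mod 59. 30⁻¹ ≡ 2 (mod 59), so λ ≡ 14.
  x = λ² - 56 - 27 = 196 - 83 ≡ 54; y = λ·(56 - 54) - 53 ≡ 34. → (54, 34)
5P: (54, 34) + (27, 1). λ = (1 - 34)/(27 - 54) ≡ 26/32 mod 59. 32⁻¹ ≡ 24 (mod 59), so λ ≡ 34.
  x = λ² - 54 - 27 = 1156 - 81 ≡ 13; y = λ·(54 - 13) - 34 ≡ 3. → (13, 3)
6P: (13, 3) + (27, 1). λ = (1 - 3)/(27 - 13) ≡ 57/14 mod 59. 14⁻¹ ≡ 38 (mod 59), so λ ≡ 42.
  x = λ² - 13 - 27 = 1764 - 40 ≡ 13; y = λ·(13 - 13) - 3 ≡ 56. → (13, 56)
7P: (13, 56) + (27, 1). λ = (1 - 56)/(27 - 13) ≡ 4/14 mod 59. 14⁻¹ ≡ 38 (mod 59), so λ ≡ 34.
  x = λ² - 13 - 27 = 1156 - 40 ≡ 54; y = λ·(13 - 54) - 56 ≡ 25. → (54, 25)
8P: (54, 25) + (27, 1). λ = (1 - 25)/(27 - 54) ≡ 35/32 mod 59. 32⁻¹ ≡ 24 (mod 59), so λ ≡ 14.
  x = λ² - 54 - 27 = 196 - 81 ≡ 56; y = λ·(54 - 56) - 25 ≡ 6. → (56, 6)
9P: (56, 6) + (27, 1). λ = (1 - 6)/(27 - 56) ≡ 54/30 mod 59. 30⁻¹ ≡ 2 (mod 59), so λ ≡ 49.
  x = λ² - 56 - 27 = 2401 - 83 ≡ 17; y = λ·(56 - 17) - 6 ≡ 17. → (17, 17)
10P: (17, 17) + (27, 1). λ = (1 - 17)/(27 - 17) ≡ 43/10 mod 59. 10⁻¹ ≡ 6 (mod 59) since 10·6 = 60 ≡ 1, so λ ≡ 22.
  x = λ² - 17 - 27 = 484 - 44 ≡ 27; y = λ·(17 - 27) - 17 ≡ 58. → (27, 58)
11P: (27, 58) + (27, 1): same x and y₁ ≡ -y₂, so the sum is O.
11P = O, so the order is 11.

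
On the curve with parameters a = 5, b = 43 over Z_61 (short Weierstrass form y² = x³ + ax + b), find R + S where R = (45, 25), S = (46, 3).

(45, 25) + (46, 3). λ = (3 - 25)/(46 - 45) ≡ 39/1 mod 61. 1⁻¹ ≡ 1 (mod 61), so λ ≡ 39.
  x = λ² - 45 - 46 = 1521 - 91 ≡ 27; y = λ·(45 - 27) - 25 ≡ 6. → (27, 6)

(27, 6)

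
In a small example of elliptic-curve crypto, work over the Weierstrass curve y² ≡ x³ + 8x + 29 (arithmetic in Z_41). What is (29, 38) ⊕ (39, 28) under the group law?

(15, 30)

(29, 38) + (39, 28). λ = (28 - 38)/(39 - 29) ≡ 31/10 mod 41. 10⁻¹ ≡ 37 (mod 41), so λ ≡ 40.
  x = λ² - 29 - 39 = 1600 - 68 ≡ 15; y = λ·(29 - 15) - 38 ≡ 30. → (15, 30)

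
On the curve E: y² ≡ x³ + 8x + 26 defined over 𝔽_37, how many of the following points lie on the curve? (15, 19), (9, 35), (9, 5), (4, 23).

(15, 19): 19² ≡ 28, rhs ≡ 6 → off.
(9, 35): 35² ≡ 4, rhs ≡ 13 → off.
(9, 5): 5² ≡ 25, rhs ≡ 13 → off.
(4, 23): 23² ≡ 11, rhs ≡ 11 → on.

1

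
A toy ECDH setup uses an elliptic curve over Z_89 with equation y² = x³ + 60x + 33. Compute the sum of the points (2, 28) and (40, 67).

(2, 28) + (40, 67). λ = (67 - 28)/(40 - 2) ≡ 39/38 mod 89. 38⁻¹ ≡ 82 (mod 89), so λ ≡ 83.
  x = λ² - 2 - 40 = 6889 - 42 ≡ 83; y = λ·(2 - 83) - 28 ≡ 13. → (83, 13)

(83, 13)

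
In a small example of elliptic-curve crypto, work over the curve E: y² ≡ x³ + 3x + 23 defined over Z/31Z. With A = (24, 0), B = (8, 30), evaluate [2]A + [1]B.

First 2A:
Repeated addition: build up to 2A.
2A: (24, 0) + (24, 0): same x and y₁ ≡ -y₂, so the sum is O.
2A = O.
Finally 2A + B:
O + (8, 30) = (8, 30) (identity).

(8, 30)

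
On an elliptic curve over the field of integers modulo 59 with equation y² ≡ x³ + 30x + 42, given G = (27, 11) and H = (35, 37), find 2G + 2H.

First 2G:
Repeated addition: build up to 2G.
2G: tangent at (27, 11): λ = (3·27² + 30)/(2·11) ≡ 34/22. 22⁻¹ ≡ 51 (mod 59), so λ ≡ 34·51 ≡ 23.
  x = λ² - 27 - 27 = 529 - 54 ≡ 3; y = λ·(27 - 3) - 11 ≡ 10. → (3, 10)
2G = (3, 10).
Next 2H:
Repeated addition: build up to 2H.
2H: tangent at (35, 37): λ = (3·35² + 30)/(2·37) ≡ 47/15. 15⁻¹ ≡ 4 (mod 59), so λ ≡ 47·4 ≡ 11.
  x = λ² - 35 - 35 = 121 - 70 ≡ 51; y = λ·(35 - 51) - 37 ≡ 23. → (51, 23)
2H = (51, 23).
Finally 2G + 2H:
(3, 10) + (51, 23). λ = (23 - 10)/(51 - 3) ≡ 13/48 mod 59. 48⁻¹ ≡ 16 (mod 59), so λ ≡ 31.
  x = λ² - 3 - 51 = 961 - 54 ≡ 22; y = λ·(3 - 22) - 10 ≡ 50. → (22, 50)

(22, 50)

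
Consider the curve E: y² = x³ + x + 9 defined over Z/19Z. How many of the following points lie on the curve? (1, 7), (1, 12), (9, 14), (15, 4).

3

(1, 7): 7² ≡ 11, rhs ≡ 11 → on.
(1, 12): 12² ≡ 11, rhs ≡ 11 → on.
(9, 14): 14² ≡ 6, rhs ≡ 6 → on.
(15, 4): 4² ≡ 16, rhs ≡ 17 → off.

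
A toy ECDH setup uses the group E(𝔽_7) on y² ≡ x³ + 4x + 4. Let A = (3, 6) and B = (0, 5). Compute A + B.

(1, 4)

(3, 6) + (0, 5). λ = (5 - 6)/(0 - 3) ≡ 6/4 mod 7. 4⁻¹ ≡ 2 (mod 7), so λ ≡ 5.
  x = λ² - 3 - 0 = 25 - 3 ≡ 1; y = λ·(3 - 1) - 6 ≡ 4. → (1, 4)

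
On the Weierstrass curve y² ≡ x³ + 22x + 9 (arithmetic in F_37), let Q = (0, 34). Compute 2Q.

tangent at (0, 34): λ = (3·0² + 22)/(2·34) ≡ 22/31. 31⁻¹ ≡ 6 (mod 37) since 31·6 = 186 ≡ 1, so λ ≡ 22·6 ≡ 21.
  x = λ² - 0 - 0 = 441 - 0 ≡ 34; y = λ·(0 - 34) - 34 ≡ 29. → (34, 29)

(34, 29)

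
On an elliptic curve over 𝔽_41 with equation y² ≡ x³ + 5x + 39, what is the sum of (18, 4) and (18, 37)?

O

The two points share x = 18 and their y-coordinates satisfy 4 + 37 ≡ 0 (mod 41), so they are inverses. Their sum is ∞.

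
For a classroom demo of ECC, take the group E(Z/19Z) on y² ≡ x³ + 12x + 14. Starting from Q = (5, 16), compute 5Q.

(7, 2)

Repeated addition: build up to 5Q.
2Q: tangent at (5, 16): λ = (3·5² + 12)/(2·16) ≡ 11/13. 13⁻¹ ≡ 3 (mod 19) since 13·3 = 39 ≡ 1, so λ ≡ 11·3 ≡ 14.
  x = λ² - 5 - 5 = 196 - 10 ≡ 15; y = λ·(5 - 15) - 16 ≡ 15. → (15, 15)
3Q: (15, 15) + (5, 16). λ = (16 - 15)/(5 - 15) ≡ 1/9 mod 19. 9⁻¹ ≡ 17 (mod 19) since 9·17 = 153 ≡ 1, so λ ≡ 17.
  x = λ² - 15 - 5 = 289 - 20 ≡ 3; y = λ·(15 - 3) - 15 ≡ 18. → (3, 18)
4Q: (3, 18) + (5, 16). λ = (16 - 18)/(5 - 3) ≡ 17/2 mod 19. 2⁻¹ ≡ 10 (mod 19), so λ ≡ 18.
  x = λ² - 3 - 5 = 324 - 8 ≡ 12; y = λ·(3 - 12) - 18 ≡ 10. → (12, 10)
5Q: (12, 10) + (5, 16). λ = (16 - 10)/(5 - 12) ≡ 6/12 mod 19. 12⁻¹ ≡ 8 (mod 19), so λ ≡ 10.
  x = λ² - 12 - 5 = 100 - 17 ≡ 7; y = λ·(12 - 7) - 10 ≡ 2. → (7, 2)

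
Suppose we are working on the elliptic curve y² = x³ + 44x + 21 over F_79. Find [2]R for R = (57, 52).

tangent at (57, 52): λ = (3·57² + 44)/(2·52) ≡ 74/25. 25⁻¹ ≡ 19 (mod 79), so λ ≡ 74·19 ≡ 63.
  x = λ² - 57 - 57 = 3969 - 114 ≡ 63; y = λ·(57 - 63) - 52 ≡ 44. → (63, 44)

(63, 44)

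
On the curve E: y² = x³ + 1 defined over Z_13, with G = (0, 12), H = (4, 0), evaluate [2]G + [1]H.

First 2G:
Repeated addition: build up to 2G.
2G: tangent at (0, 12): λ = (3·0² + 0)/(2·12) ≡ 0/11. 11⁻¹ ≡ 6 (mod 13), so λ ≡ 0·6 ≡ 0.
  x = λ² - 0 - 0 = 0 - 0 ≡ 0; y = λ·(0 - 0) - 12 ≡ 1. → (0, 1)
2G = (0, 1).
Finally 2G + H:
(0, 1) + (4, 0). λ = (0 - 1)/(4 - 0) ≡ 12/4 mod 13. 4⁻¹ ≡ 10 (mod 13) since 4·10 = 40 ≡ 1, so λ ≡ 3.
  x = λ² - 0 - 4 = 9 - 4 ≡ 5; y = λ·(0 - 5) - 1 ≡ 10. → (5, 10)

(5, 10)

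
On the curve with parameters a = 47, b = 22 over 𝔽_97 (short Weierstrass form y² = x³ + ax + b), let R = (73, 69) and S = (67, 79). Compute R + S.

(46, 80)

(73, 69) + (67, 79). λ = (79 - 69)/(67 - 73) ≡ 10/91 mod 97. 91⁻¹ ≡ 16 (mod 97) since 91·16 = 1456 ≡ 1, so λ ≡ 63.
  x = λ² - 73 - 67 = 3969 - 140 ≡ 46; y = λ·(73 - 46) - 69 ≡ 80. → (46, 80)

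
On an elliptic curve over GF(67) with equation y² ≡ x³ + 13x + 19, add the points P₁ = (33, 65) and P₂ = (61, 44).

(28, 15)

(33, 65) + (61, 44). λ = (44 - 65)/(61 - 33) ≡ 46/28 mod 67. 28⁻¹ ≡ 12 (mod 67), so λ ≡ 16.
  x = λ² - 33 - 61 = 256 - 94 ≡ 28; y = λ·(33 - 28) - 65 ≡ 15. → (28, 15)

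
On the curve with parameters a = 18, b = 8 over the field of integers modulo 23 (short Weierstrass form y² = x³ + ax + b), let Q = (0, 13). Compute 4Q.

Double-and-add on 4 = (100)₂. Start with Q = (0, 13) for the leading 1-bit.
double: tangent at (0, 13): λ = (3·0² + 18)/(2·13) ≡ 18/3. 3⁻¹ ≡ 8 (mod 23) since 3·8 = 24 ≡ 1, so λ ≡ 18·8 ≡ 6.
  x = λ² - 0 - 0 = 36 - 0 ≡ 13; y = λ·(0 - 13) - 13 ≡ 1. → (13, 1)
double: tangent at (13, 1): λ = (3·13² + 18)/(2·1) ≡ 19/2. 2⁻¹ ≡ 12 (mod 23), so λ ≡ 19·12 ≡ 21.
  x = λ² - 13 - 13 = 441 - 26 ≡ 1; y = λ·(13 - 1) - 1 ≡ 21. → (1, 21)

(1, 21)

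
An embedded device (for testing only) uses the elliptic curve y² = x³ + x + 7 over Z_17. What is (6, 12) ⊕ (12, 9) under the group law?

(12, 8)

(6, 12) + (12, 9). λ = (9 - 12)/(12 - 6) ≡ 14/6 mod 17. 6⁻¹ ≡ 3 (mod 17) since 6·3 = 18 ≡ 1, so λ ≡ 8.
  x = λ² - 6 - 12 = 64 - 18 ≡ 12; y = λ·(6 - 12) - 12 ≡ 8. → (12, 8)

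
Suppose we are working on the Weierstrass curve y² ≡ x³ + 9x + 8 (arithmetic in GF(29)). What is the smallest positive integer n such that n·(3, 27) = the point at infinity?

2P: tangent at (3, 27): λ = (3·3² + 9)/(2·27) ≡ 7/25. 25⁻¹ ≡ 7 (mod 29), so λ ≡ 7·7 ≡ 20.
  x = λ² - 3 - 3 = 400 - 6 ≡ 17; y = λ·(3 - 17) - 27 ≡ 12. → (17, 12)
3P: (17, 12) + (3, 27). λ = (27 - 12)/(3 - 17) ≡ 15/15 mod 29. 15⁻¹ ≡ 2 (mod 29) since 15·2 = 30 ≡ 1, so λ ≡ 1.
  x = λ² - 17 - 3 = 1 - 20 ≡ 10; y = λ·(17 - 10) - 12 ≡ 24. → (10, 24)
4P: (10, 24) + (3, 27). λ = (27 - 24)/(3 - 10) ≡ 3/22 mod 29. 22⁻¹ ≡ 4 (mod 29) since 22·4 = 88 ≡ 1, so λ ≡ 12.
  x = λ² - 10 - 3 = 144 - 13 ≡ 15; y = λ·(10 - 15) - 24 ≡ 3. → (15, 3)
5P: (15, 3) + (3, 27). λ = (27 - 3)/(3 - 15) ≡ 24/17 mod 29. 17⁻¹ ≡ 12 (mod 29), so λ ≡ 27.
  x = λ² - 15 - 3 = 729 - 18 ≡ 15; y = λ·(15 - 15) - 3 ≡ 26. → (15, 26)
6P: (15, 26) + (3, 27). λ = (27 - 26)/(3 - 15) ≡ 1/17 mod 29. 17⁻¹ ≡ 12 (mod 29) since 17·12 = 204 ≡ 1, so λ ≡ 12.
  x = λ² - 15 - 3 = 144 - 18 ≡ 10; y = λ·(15 - 10) - 26 ≡ 5. → (10, 5)
7P: (10, 5) + (3, 27). λ = (27 - 5)/(3 - 10) ≡ 22/22 mod 29. 22⁻¹ ≡ 4 (mod 29), so λ ≡ 1.
  x = λ² - 10 - 3 = 1 - 13 ≡ 17; y = λ·(10 - 17) - 5 ≡ 17. → (17, 17)
8P: (17, 17) + (3, 27). λ = (27 - 17)/(3 - 17) ≡ 10/15 mod 29. 15⁻¹ ≡ 2 (mod 29), so λ ≡ 20.
  x = λ² - 17 - 3 = 400 - 20 ≡ 3; y = λ·(17 - 3) - 17 ≡ 2. → (3, 2)
9P: (3, 2) + (3, 27): same x and y₁ ≡ -y₂, so the sum is the point at infinity.
9P = the point at infinity, so the order is 9.

9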